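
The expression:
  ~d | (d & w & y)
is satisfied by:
  {w: True, y: True, d: False}
  {w: True, y: False, d: False}
  {y: True, w: False, d: False}
  {w: False, y: False, d: False}
  {d: True, w: True, y: True}


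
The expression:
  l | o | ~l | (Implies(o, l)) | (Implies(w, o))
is always true.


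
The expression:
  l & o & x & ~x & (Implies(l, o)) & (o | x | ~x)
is never true.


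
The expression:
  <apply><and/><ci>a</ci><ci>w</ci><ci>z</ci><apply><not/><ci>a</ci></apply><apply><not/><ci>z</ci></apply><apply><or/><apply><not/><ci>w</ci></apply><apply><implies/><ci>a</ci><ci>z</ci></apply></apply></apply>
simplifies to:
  <false/>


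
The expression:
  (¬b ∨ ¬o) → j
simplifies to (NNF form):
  j ∨ (b ∧ o)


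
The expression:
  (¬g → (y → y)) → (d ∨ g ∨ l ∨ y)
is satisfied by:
  {y: True, d: True, l: True, g: True}
  {y: True, d: True, l: True, g: False}
  {y: True, d: True, g: True, l: False}
  {y: True, d: True, g: False, l: False}
  {y: True, l: True, g: True, d: False}
  {y: True, l: True, g: False, d: False}
  {y: True, l: False, g: True, d: False}
  {y: True, l: False, g: False, d: False}
  {d: True, l: True, g: True, y: False}
  {d: True, l: True, g: False, y: False}
  {d: True, g: True, l: False, y: False}
  {d: True, g: False, l: False, y: False}
  {l: True, g: True, d: False, y: False}
  {l: True, d: False, g: False, y: False}
  {g: True, d: False, l: False, y: False}


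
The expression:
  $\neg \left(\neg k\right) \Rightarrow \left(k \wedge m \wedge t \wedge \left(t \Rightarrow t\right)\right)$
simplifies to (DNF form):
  $\left(m \wedge t\right) \vee \neg k$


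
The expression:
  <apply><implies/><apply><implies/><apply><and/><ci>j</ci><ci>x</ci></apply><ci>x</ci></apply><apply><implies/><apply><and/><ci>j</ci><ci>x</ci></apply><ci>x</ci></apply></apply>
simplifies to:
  <true/>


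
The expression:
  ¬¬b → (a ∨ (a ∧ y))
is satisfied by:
  {a: True, b: False}
  {b: False, a: False}
  {b: True, a: True}


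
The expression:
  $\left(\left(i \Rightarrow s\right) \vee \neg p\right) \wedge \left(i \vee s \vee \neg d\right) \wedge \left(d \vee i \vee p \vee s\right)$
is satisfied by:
  {s: True, i: True, d: False, p: False}
  {s: True, d: True, i: True, p: False}
  {s: True, i: False, d: False, p: False}
  {s: True, d: True, i: False, p: False}
  {s: True, p: True, i: True, d: False}
  {s: True, p: True, d: True, i: True}
  {s: True, p: True, i: False, d: False}
  {s: True, p: True, d: True, i: False}
  {i: True, p: False, d: False, s: False}
  {d: True, i: True, p: False, s: False}
  {p: True, i: False, d: False, s: False}


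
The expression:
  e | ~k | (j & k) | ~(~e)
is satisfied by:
  {e: True, j: True, k: False}
  {e: True, j: False, k: False}
  {j: True, e: False, k: False}
  {e: False, j: False, k: False}
  {e: True, k: True, j: True}
  {e: True, k: True, j: False}
  {k: True, j: True, e: False}


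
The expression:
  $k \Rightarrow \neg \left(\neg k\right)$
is always true.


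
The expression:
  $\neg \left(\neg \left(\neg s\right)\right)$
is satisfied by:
  {s: False}


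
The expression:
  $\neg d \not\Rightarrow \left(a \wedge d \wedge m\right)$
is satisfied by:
  {d: False}


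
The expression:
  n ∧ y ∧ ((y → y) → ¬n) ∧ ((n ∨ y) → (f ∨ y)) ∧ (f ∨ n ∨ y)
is never true.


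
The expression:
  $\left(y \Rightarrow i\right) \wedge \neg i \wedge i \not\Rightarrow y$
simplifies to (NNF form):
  $\text{False}$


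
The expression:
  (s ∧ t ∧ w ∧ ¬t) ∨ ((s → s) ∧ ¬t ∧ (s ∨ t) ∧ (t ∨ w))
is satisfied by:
  {w: True, s: True, t: False}


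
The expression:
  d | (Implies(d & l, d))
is always true.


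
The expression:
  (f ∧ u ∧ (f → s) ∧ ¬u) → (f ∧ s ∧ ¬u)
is always true.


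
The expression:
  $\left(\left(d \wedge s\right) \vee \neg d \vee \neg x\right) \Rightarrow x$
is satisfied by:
  {x: True}


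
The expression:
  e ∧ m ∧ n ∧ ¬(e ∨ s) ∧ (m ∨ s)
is never true.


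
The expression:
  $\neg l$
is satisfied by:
  {l: False}


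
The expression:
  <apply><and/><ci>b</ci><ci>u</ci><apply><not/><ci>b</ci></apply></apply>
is never true.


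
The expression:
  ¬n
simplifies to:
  ¬n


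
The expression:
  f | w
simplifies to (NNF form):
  f | w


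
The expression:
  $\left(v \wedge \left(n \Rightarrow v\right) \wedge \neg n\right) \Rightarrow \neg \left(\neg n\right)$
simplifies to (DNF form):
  $n \vee \neg v$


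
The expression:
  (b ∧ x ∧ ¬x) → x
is always true.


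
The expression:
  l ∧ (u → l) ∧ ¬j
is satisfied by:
  {l: True, j: False}


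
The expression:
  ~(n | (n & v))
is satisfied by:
  {n: False}


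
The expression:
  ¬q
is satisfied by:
  {q: False}


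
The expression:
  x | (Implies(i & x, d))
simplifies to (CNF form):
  True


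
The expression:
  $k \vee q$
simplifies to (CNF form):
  $k \vee q$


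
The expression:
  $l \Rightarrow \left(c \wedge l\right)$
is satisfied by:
  {c: True, l: False}
  {l: False, c: False}
  {l: True, c: True}


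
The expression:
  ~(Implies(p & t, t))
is never true.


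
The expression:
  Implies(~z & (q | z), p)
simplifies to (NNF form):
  p | z | ~q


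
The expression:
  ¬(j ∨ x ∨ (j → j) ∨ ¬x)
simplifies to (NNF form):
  False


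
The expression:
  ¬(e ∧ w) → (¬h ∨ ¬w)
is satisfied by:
  {e: True, w: False, h: False}
  {w: False, h: False, e: False}
  {h: True, e: True, w: False}
  {h: True, w: False, e: False}
  {e: True, w: True, h: False}
  {w: True, e: False, h: False}
  {h: True, w: True, e: True}


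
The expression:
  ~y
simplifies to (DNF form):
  ~y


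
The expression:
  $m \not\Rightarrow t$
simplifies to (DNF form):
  $m \wedge \neg t$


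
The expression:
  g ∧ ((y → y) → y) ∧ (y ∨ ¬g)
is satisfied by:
  {g: True, y: True}


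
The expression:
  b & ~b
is never true.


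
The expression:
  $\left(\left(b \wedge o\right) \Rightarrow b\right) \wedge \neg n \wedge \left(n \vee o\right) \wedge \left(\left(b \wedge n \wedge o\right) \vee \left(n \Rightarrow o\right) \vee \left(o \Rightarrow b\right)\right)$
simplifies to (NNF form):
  $o \wedge \neg n$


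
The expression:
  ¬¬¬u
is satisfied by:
  {u: False}


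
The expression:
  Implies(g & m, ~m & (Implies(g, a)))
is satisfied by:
  {g: False, m: False}
  {m: True, g: False}
  {g: True, m: False}


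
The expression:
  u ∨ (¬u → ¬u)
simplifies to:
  True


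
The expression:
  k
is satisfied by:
  {k: True}


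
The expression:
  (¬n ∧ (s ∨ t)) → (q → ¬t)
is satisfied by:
  {n: True, t: False, q: False}
  {t: False, q: False, n: False}
  {q: True, n: True, t: False}
  {q: True, t: False, n: False}
  {n: True, t: True, q: False}
  {t: True, n: False, q: False}
  {q: True, t: True, n: True}


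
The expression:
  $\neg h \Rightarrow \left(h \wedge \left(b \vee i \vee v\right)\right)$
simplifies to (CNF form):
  $h$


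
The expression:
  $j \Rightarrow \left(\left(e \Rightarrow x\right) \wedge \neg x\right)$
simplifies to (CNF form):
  $\left(\neg e \vee \neg j\right) \wedge \left(\neg j \vee \neg x\right)$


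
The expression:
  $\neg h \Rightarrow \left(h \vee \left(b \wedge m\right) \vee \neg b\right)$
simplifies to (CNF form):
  $h \vee m \vee \neg b$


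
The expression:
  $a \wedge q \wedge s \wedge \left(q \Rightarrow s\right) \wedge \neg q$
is never true.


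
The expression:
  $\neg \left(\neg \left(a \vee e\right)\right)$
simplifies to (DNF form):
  $a \vee e$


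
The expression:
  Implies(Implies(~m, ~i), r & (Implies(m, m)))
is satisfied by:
  {r: True, i: True, m: False}
  {r: True, m: False, i: False}
  {r: True, i: True, m: True}
  {r: True, m: True, i: False}
  {i: True, m: False, r: False}


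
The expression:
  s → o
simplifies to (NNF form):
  o ∨ ¬s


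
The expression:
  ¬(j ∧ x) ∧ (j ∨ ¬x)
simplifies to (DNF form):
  ¬x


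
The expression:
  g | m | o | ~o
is always true.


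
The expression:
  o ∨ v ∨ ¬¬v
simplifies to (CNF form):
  o ∨ v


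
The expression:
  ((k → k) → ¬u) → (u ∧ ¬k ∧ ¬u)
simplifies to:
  u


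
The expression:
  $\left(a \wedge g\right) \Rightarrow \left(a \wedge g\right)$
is always true.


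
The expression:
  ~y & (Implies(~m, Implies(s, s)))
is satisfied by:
  {y: False}


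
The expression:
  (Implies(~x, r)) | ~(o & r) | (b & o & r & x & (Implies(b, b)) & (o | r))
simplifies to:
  True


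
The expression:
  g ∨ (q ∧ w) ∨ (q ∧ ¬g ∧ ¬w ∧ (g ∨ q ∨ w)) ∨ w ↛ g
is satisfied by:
  {q: True, g: True, w: True}
  {q: True, g: True, w: False}
  {q: True, w: True, g: False}
  {q: True, w: False, g: False}
  {g: True, w: True, q: False}
  {g: True, w: False, q: False}
  {w: True, g: False, q: False}


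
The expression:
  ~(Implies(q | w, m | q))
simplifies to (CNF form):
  w & ~m & ~q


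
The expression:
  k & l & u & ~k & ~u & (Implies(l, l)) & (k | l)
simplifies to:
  False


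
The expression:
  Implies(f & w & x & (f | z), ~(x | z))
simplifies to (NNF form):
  ~f | ~w | ~x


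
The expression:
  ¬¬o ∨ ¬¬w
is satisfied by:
  {o: True, w: True}
  {o: True, w: False}
  {w: True, o: False}


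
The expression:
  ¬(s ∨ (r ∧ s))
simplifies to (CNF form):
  ¬s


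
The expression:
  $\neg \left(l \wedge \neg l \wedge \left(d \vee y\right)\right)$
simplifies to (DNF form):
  $\text{True}$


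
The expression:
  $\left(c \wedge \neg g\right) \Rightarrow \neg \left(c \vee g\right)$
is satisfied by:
  {g: True, c: False}
  {c: False, g: False}
  {c: True, g: True}


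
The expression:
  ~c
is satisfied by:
  {c: False}


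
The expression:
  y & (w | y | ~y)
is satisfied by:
  {y: True}


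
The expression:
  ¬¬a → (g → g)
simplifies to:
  True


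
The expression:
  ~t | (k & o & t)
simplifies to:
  ~t | (k & o)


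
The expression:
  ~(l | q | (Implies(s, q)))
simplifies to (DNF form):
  s & ~l & ~q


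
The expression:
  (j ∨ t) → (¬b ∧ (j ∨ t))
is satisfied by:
  {j: False, b: False, t: False}
  {t: True, j: False, b: False}
  {j: True, t: False, b: False}
  {t: True, j: True, b: False}
  {b: True, t: False, j: False}


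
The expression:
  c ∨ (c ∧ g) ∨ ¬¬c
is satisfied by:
  {c: True}


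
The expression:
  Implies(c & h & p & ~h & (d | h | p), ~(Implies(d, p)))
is always true.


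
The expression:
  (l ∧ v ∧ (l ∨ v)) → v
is always true.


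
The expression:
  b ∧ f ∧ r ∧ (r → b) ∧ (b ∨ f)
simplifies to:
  b ∧ f ∧ r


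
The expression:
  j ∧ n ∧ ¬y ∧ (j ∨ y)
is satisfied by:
  {j: True, n: True, y: False}


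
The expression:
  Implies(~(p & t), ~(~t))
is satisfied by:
  {t: True}


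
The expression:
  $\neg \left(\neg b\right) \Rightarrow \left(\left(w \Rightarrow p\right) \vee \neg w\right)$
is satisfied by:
  {p: True, w: False, b: False}
  {w: False, b: False, p: False}
  {b: True, p: True, w: False}
  {b: True, w: False, p: False}
  {p: True, w: True, b: False}
  {w: True, p: False, b: False}
  {b: True, w: True, p: True}


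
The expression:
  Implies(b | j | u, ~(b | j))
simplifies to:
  ~b & ~j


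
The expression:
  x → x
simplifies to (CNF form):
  True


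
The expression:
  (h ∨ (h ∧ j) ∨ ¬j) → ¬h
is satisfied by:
  {h: False}


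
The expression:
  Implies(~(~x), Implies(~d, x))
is always true.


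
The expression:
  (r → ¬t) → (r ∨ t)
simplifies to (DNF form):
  r ∨ t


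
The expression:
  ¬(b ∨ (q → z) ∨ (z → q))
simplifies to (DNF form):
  False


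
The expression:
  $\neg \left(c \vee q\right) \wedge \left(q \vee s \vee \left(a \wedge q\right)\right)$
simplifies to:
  $s \wedge \neg c \wedge \neg q$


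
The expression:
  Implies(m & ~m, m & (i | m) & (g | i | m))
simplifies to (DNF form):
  True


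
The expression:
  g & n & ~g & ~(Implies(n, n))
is never true.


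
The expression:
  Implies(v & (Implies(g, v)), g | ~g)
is always true.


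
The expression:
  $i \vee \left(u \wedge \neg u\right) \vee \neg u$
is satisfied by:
  {i: True, u: False}
  {u: False, i: False}
  {u: True, i: True}


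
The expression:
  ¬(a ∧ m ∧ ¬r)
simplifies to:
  r ∨ ¬a ∨ ¬m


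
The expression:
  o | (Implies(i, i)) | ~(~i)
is always true.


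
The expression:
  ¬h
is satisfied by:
  {h: False}


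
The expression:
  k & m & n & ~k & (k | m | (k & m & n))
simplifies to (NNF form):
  False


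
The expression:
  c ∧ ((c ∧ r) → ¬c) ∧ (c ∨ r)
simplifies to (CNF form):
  c ∧ ¬r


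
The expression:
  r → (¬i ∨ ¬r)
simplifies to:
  ¬i ∨ ¬r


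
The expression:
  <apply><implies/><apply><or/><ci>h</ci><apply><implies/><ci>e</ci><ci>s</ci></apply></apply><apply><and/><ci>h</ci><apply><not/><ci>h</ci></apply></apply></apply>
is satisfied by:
  {e: True, h: False, s: False}


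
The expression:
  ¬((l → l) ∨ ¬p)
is never true.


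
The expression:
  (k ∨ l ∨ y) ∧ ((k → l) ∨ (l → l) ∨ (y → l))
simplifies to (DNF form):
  k ∨ l ∨ y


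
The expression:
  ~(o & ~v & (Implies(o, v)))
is always true.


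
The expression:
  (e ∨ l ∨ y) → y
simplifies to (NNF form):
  y ∨ (¬e ∧ ¬l)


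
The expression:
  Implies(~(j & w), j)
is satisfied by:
  {j: True}


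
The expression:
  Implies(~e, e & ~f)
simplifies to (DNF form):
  e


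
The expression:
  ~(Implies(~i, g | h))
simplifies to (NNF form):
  ~g & ~h & ~i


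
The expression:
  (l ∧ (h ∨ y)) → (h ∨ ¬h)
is always true.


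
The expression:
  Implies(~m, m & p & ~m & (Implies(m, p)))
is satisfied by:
  {m: True}


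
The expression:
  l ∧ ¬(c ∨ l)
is never true.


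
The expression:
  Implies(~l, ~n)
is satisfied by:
  {l: True, n: False}
  {n: False, l: False}
  {n: True, l: True}


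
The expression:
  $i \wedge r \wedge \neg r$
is never true.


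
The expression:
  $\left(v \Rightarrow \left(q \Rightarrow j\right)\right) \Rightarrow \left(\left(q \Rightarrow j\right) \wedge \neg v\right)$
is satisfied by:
  {j: True, v: False, q: False}
  {j: False, v: False, q: False}
  {q: True, j: True, v: False}
  {v: True, q: True, j: False}


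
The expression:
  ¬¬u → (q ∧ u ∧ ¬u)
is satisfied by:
  {u: False}


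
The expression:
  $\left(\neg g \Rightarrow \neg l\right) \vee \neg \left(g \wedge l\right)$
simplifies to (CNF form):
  $\text{True}$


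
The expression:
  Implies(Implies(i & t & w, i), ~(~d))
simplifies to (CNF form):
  d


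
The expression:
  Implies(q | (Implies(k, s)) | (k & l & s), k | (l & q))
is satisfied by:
  {q: True, k: True, l: True}
  {q: True, k: True, l: False}
  {k: True, l: True, q: False}
  {k: True, l: False, q: False}
  {q: True, l: True, k: False}


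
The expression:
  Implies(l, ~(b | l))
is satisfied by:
  {l: False}


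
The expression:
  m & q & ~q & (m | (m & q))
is never true.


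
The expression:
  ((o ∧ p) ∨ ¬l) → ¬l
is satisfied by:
  {l: False, o: False, p: False}
  {p: True, l: False, o: False}
  {o: True, l: False, p: False}
  {p: True, o: True, l: False}
  {l: True, p: False, o: False}
  {p: True, l: True, o: False}
  {o: True, l: True, p: False}


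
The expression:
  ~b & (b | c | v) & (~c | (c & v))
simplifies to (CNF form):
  v & ~b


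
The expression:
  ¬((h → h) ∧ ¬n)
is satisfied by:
  {n: True}


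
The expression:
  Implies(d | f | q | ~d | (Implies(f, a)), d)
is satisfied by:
  {d: True}


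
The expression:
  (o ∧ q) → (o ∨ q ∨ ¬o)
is always true.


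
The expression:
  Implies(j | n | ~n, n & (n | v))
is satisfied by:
  {n: True}


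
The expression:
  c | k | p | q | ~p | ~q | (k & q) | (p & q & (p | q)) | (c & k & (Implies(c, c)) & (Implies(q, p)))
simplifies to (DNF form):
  True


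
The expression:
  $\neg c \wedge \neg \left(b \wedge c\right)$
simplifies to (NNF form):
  $\neg c$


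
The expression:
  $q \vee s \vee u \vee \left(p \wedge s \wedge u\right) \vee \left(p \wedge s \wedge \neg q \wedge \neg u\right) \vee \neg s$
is always true.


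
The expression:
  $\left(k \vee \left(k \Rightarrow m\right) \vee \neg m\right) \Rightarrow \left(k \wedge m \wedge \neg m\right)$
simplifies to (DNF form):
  $\text{False}$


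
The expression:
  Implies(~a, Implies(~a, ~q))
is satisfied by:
  {a: True, q: False}
  {q: False, a: False}
  {q: True, a: True}


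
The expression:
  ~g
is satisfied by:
  {g: False}


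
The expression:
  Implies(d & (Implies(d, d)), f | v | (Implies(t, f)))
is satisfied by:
  {v: True, f: True, t: False, d: False}
  {v: True, f: False, t: False, d: False}
  {f: True, v: False, t: False, d: False}
  {v: False, f: False, t: False, d: False}
  {v: True, d: True, f: True, t: False}
  {v: True, d: True, f: False, t: False}
  {d: True, f: True, v: False, t: False}
  {d: True, v: False, f: False, t: False}
  {v: True, t: True, f: True, d: False}
  {v: True, t: True, f: False, d: False}
  {t: True, f: True, v: False, d: False}
  {t: True, v: False, f: False, d: False}
  {d: True, t: True, v: True, f: True}
  {d: True, t: True, v: True, f: False}
  {d: True, t: True, f: True, v: False}


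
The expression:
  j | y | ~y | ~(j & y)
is always true.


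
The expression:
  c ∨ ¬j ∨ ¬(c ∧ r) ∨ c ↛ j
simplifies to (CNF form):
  True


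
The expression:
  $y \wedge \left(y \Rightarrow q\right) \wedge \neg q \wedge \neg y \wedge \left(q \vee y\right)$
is never true.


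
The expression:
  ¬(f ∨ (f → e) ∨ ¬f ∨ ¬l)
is never true.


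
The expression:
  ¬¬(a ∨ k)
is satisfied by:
  {a: True, k: True}
  {a: True, k: False}
  {k: True, a: False}


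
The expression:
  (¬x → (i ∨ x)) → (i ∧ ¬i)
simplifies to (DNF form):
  ¬i ∧ ¬x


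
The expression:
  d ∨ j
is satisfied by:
  {d: True, j: True}
  {d: True, j: False}
  {j: True, d: False}


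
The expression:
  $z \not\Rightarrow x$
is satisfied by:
  {z: True, x: False}


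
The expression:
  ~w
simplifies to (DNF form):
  ~w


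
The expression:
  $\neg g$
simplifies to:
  $\neg g$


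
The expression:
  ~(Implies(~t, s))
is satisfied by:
  {t: False, s: False}


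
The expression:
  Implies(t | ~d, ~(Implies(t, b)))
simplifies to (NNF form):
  (d & ~t) | (t & ~b)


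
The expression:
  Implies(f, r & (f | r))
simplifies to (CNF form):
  r | ~f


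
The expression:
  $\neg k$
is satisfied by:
  {k: False}


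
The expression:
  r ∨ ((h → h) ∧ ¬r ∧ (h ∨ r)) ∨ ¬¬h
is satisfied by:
  {r: True, h: True}
  {r: True, h: False}
  {h: True, r: False}


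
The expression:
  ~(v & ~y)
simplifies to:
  y | ~v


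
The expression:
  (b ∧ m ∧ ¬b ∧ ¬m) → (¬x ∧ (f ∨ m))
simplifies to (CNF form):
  True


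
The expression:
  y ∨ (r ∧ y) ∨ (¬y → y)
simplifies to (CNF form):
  y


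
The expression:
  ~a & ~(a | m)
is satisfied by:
  {a: False, m: False}


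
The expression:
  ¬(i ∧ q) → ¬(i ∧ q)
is always true.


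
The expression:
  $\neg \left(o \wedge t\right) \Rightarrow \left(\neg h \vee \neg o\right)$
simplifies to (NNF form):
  $t \vee \neg h \vee \neg o$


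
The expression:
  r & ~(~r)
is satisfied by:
  {r: True}


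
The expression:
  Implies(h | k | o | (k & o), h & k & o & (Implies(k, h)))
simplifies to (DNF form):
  (h & k & o) | (h & k & ~k) | (h & o & ~h) | (k & o & ~o) | (h & ~h & ~k) | (k & ~k & ~o) | (o & ~h & ~o) | (~h & ~k & ~o)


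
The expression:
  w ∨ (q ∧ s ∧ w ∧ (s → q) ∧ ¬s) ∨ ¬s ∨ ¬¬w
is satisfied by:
  {w: True, s: False}
  {s: False, w: False}
  {s: True, w: True}


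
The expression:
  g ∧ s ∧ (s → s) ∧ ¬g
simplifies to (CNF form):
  False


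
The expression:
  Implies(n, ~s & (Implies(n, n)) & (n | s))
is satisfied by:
  {s: False, n: False}
  {n: True, s: False}
  {s: True, n: False}


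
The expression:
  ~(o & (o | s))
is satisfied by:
  {o: False}


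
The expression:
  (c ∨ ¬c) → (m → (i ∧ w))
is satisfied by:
  {w: True, i: True, m: False}
  {w: True, i: False, m: False}
  {i: True, w: False, m: False}
  {w: False, i: False, m: False}
  {w: True, m: True, i: True}


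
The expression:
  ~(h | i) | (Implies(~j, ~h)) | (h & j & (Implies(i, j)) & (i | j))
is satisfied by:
  {j: True, h: False}
  {h: False, j: False}
  {h: True, j: True}


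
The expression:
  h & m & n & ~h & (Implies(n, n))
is never true.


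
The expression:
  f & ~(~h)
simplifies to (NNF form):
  f & h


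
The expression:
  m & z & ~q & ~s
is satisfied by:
  {m: True, z: True, q: False, s: False}


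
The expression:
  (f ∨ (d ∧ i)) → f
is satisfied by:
  {f: True, d: False, i: False}
  {f: False, d: False, i: False}
  {i: True, f: True, d: False}
  {i: True, f: False, d: False}
  {d: True, f: True, i: False}
  {d: True, f: False, i: False}
  {d: True, i: True, f: True}


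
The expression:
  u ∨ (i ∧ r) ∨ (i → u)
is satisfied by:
  {r: True, u: True, i: False}
  {r: True, u: False, i: False}
  {u: True, r: False, i: False}
  {r: False, u: False, i: False}
  {r: True, i: True, u: True}
  {r: True, i: True, u: False}
  {i: True, u: True, r: False}


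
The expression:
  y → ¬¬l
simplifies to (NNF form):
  l ∨ ¬y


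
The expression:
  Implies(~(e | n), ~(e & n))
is always true.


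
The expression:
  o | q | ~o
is always true.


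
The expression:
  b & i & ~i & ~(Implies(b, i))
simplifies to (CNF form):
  False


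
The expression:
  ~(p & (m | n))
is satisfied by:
  {n: False, p: False, m: False}
  {m: True, n: False, p: False}
  {n: True, m: False, p: False}
  {m: True, n: True, p: False}
  {p: True, m: False, n: False}


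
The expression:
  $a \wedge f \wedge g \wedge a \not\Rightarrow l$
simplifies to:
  $a \wedge f \wedge g \wedge \neg l$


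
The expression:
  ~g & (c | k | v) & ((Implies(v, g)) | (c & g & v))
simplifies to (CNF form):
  ~g & ~v & (c | k)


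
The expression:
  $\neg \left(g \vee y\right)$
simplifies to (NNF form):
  $\neg g \wedge \neg y$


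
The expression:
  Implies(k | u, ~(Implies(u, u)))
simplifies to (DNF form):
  ~k & ~u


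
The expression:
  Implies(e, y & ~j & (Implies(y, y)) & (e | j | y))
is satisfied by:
  {y: True, e: False, j: False}
  {y: False, e: False, j: False}
  {j: True, y: True, e: False}
  {j: True, y: False, e: False}
  {e: True, y: True, j: False}


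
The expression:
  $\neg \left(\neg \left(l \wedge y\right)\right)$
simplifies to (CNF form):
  $l \wedge y$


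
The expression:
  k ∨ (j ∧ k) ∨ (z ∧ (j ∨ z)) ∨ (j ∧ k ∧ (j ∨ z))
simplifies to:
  k ∨ z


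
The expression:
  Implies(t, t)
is always true.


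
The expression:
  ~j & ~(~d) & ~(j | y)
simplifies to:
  d & ~j & ~y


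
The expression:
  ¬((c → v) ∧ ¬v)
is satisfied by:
  {c: True, v: True}
  {c: True, v: False}
  {v: True, c: False}


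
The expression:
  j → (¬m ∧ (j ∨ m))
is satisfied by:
  {m: False, j: False}
  {j: True, m: False}
  {m: True, j: False}


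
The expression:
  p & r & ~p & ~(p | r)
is never true.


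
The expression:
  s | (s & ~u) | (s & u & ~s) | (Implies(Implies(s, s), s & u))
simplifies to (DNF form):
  s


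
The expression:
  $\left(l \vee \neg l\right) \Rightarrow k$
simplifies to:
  $k$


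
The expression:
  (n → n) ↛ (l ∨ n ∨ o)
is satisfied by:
  {n: False, o: False, l: False}


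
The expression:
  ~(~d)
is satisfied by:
  {d: True}


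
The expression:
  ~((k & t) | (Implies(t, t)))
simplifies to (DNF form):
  False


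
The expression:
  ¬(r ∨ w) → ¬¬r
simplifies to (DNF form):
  r ∨ w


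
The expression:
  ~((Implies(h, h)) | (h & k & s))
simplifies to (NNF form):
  False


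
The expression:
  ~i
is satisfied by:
  {i: False}


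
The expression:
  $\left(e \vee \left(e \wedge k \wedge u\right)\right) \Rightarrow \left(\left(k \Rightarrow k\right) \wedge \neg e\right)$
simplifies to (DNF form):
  $\neg e$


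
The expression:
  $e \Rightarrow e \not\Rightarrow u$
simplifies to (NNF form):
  $\neg e \vee \neg u$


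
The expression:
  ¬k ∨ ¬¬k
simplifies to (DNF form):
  True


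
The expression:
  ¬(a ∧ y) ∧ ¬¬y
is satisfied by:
  {y: True, a: False}


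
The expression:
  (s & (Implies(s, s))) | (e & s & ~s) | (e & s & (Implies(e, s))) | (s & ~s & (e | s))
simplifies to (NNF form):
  s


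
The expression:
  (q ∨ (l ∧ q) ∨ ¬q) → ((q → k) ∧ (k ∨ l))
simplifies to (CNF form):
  (k ∨ l) ∧ (k ∨ ¬q)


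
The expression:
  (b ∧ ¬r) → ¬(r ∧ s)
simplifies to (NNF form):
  True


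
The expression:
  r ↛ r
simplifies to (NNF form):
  False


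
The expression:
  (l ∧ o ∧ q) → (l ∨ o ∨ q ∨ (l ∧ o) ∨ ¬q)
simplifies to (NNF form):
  True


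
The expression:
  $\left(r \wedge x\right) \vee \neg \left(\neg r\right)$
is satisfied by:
  {r: True}


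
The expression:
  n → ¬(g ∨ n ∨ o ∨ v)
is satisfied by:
  {n: False}


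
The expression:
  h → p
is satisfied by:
  {p: True, h: False}
  {h: False, p: False}
  {h: True, p: True}


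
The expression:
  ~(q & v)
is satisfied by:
  {v: False, q: False}
  {q: True, v: False}
  {v: True, q: False}


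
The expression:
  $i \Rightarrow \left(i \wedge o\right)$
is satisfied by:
  {o: True, i: False}
  {i: False, o: False}
  {i: True, o: True}


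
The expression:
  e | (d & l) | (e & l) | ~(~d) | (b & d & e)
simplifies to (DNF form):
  d | e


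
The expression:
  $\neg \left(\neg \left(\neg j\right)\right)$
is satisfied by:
  {j: False}


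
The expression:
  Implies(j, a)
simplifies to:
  a | ~j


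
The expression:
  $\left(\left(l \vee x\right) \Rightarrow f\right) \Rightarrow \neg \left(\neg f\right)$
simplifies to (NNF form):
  $f \vee l \vee x$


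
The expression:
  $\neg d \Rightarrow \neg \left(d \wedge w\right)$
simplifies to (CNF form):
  $\text{True}$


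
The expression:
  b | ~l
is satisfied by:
  {b: True, l: False}
  {l: False, b: False}
  {l: True, b: True}


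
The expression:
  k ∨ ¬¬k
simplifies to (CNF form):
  k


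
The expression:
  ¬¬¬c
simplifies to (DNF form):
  ¬c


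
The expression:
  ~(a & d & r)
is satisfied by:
  {d: False, a: False, r: False}
  {r: True, d: False, a: False}
  {a: True, d: False, r: False}
  {r: True, a: True, d: False}
  {d: True, r: False, a: False}
  {r: True, d: True, a: False}
  {a: True, d: True, r: False}


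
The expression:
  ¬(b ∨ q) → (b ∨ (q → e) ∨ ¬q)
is always true.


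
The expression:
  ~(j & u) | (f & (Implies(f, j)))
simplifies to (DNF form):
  f | ~j | ~u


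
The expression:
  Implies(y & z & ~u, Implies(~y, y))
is always true.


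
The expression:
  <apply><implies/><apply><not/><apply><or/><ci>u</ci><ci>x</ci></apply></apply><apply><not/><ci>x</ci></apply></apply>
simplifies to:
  <true/>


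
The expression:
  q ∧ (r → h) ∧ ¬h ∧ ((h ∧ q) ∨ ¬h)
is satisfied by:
  {q: True, r: False, h: False}


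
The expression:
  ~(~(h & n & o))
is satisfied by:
  {h: True, o: True, n: True}


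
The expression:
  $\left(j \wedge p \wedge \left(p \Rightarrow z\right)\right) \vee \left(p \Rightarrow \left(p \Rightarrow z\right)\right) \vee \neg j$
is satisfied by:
  {z: True, p: False, j: False}
  {p: False, j: False, z: False}
  {j: True, z: True, p: False}
  {j: True, p: False, z: False}
  {z: True, p: True, j: False}
  {p: True, z: False, j: False}
  {j: True, p: True, z: True}


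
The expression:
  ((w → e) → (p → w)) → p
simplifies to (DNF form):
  p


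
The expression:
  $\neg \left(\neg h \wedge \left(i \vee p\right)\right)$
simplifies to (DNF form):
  $h \vee \left(\neg i \wedge \neg p\right)$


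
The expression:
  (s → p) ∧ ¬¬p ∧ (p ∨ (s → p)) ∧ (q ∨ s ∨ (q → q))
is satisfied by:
  {p: True}


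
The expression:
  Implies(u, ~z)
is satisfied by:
  {u: False, z: False}
  {z: True, u: False}
  {u: True, z: False}


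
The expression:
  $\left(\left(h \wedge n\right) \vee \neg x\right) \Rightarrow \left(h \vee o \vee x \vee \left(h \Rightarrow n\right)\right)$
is always true.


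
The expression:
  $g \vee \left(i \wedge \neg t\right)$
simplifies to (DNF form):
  $g \vee \left(i \wedge \neg t\right)$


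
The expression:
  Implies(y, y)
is always true.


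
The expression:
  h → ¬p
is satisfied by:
  {p: False, h: False}
  {h: True, p: False}
  {p: True, h: False}


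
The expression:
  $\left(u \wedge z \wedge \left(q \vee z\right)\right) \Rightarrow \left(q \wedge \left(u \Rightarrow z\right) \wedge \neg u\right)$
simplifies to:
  $\neg u \vee \neg z$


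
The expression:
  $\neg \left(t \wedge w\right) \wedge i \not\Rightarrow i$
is never true.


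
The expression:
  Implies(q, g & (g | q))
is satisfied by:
  {g: True, q: False}
  {q: False, g: False}
  {q: True, g: True}


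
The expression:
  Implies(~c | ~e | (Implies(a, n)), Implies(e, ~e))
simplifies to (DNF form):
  ~e | (a & c & ~n)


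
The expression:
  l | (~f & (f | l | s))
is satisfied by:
  {l: True, s: True, f: False}
  {l: True, s: False, f: False}
  {f: True, l: True, s: True}
  {f: True, l: True, s: False}
  {s: True, f: False, l: False}


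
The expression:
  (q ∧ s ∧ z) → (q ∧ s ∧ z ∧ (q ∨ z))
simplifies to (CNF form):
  True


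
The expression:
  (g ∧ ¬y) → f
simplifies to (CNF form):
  f ∨ y ∨ ¬g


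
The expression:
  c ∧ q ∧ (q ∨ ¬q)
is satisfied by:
  {c: True, q: True}


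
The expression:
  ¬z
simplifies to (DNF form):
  ¬z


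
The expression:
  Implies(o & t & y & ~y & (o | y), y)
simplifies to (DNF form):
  True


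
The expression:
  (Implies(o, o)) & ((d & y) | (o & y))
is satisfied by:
  {d: True, o: True, y: True}
  {d: True, y: True, o: False}
  {o: True, y: True, d: False}


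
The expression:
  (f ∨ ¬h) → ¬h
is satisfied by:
  {h: False, f: False}
  {f: True, h: False}
  {h: True, f: False}


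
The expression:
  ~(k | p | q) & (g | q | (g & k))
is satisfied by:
  {g: True, q: False, p: False, k: False}


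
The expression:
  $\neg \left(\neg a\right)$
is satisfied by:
  {a: True}


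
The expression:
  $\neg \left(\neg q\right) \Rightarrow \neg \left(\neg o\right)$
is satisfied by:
  {o: True, q: False}
  {q: False, o: False}
  {q: True, o: True}


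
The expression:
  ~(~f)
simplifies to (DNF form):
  f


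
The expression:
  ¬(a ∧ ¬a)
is always true.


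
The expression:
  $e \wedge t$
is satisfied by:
  {t: True, e: True}


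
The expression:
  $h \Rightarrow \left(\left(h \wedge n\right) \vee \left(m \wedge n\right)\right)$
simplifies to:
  $n \vee \neg h$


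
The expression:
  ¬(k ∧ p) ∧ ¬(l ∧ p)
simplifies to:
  (¬k ∧ ¬l) ∨ ¬p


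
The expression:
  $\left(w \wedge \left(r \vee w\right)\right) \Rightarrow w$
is always true.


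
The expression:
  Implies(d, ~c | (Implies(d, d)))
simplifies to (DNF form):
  True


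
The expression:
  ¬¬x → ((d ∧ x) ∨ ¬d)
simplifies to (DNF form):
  True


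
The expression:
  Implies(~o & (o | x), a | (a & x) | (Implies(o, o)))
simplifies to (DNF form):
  True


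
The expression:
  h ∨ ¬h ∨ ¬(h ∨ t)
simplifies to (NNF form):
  True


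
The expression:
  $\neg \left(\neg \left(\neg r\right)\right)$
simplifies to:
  $\neg r$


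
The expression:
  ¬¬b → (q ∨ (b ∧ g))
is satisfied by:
  {q: True, g: True, b: False}
  {q: True, g: False, b: False}
  {g: True, q: False, b: False}
  {q: False, g: False, b: False}
  {b: True, q: True, g: True}
  {b: True, q: True, g: False}
  {b: True, g: True, q: False}


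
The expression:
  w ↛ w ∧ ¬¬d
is never true.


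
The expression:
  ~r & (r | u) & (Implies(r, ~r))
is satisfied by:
  {u: True, r: False}


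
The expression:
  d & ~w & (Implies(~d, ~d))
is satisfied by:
  {d: True, w: False}


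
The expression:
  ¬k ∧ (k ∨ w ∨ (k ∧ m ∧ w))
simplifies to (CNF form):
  w ∧ ¬k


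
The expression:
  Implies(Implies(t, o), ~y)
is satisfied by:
  {t: True, o: False, y: False}
  {o: False, y: False, t: False}
  {t: True, o: True, y: False}
  {o: True, t: False, y: False}
  {y: True, t: True, o: False}


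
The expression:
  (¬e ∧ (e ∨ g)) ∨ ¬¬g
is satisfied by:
  {g: True}


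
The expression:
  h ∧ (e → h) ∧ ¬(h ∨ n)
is never true.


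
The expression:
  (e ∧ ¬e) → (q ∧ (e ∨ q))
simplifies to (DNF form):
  True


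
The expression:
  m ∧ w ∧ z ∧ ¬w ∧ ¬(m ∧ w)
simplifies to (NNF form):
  False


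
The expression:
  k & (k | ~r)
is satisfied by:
  {k: True}


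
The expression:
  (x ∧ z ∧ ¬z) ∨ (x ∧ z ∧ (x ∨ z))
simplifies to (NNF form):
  x ∧ z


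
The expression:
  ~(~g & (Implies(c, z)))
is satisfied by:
  {g: True, c: True, z: False}
  {g: True, c: False, z: False}
  {z: True, g: True, c: True}
  {z: True, g: True, c: False}
  {c: True, z: False, g: False}


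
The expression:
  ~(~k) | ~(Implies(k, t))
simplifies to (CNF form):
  k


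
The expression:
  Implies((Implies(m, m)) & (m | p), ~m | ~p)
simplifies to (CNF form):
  ~m | ~p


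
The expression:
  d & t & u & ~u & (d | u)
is never true.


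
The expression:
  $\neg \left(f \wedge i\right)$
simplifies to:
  $\neg f \vee \neg i$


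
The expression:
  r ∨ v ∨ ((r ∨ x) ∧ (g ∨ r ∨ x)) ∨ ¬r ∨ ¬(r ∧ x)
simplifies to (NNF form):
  True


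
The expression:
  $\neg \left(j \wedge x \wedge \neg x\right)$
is always true.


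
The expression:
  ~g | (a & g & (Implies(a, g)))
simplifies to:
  a | ~g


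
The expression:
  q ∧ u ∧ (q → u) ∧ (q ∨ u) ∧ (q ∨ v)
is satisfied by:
  {u: True, q: True}


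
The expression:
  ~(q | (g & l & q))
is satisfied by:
  {q: False}


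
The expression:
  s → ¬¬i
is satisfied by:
  {i: True, s: False}
  {s: False, i: False}
  {s: True, i: True}


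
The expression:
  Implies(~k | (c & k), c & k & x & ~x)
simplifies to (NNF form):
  k & ~c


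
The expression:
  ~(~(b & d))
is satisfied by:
  {b: True, d: True}


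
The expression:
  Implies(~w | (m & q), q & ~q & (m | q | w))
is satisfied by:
  {w: True, m: False, q: False}
  {w: True, q: True, m: False}
  {w: True, m: True, q: False}


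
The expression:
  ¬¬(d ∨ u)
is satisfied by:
  {d: True, u: True}
  {d: True, u: False}
  {u: True, d: False}


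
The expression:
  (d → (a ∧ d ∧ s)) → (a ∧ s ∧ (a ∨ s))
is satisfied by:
  {a: True, d: True, s: True}
  {a: True, d: True, s: False}
  {d: True, s: True, a: False}
  {d: True, s: False, a: False}
  {a: True, s: True, d: False}


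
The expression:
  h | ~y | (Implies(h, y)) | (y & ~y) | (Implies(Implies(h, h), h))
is always true.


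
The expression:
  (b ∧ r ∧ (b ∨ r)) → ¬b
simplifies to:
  ¬b ∨ ¬r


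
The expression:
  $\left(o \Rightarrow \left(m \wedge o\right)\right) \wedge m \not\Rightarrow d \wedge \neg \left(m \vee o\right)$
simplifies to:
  $\text{False}$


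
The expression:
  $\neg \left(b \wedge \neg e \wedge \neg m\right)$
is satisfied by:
  {m: True, e: True, b: False}
  {m: True, e: False, b: False}
  {e: True, m: False, b: False}
  {m: False, e: False, b: False}
  {b: True, m: True, e: True}
  {b: True, m: True, e: False}
  {b: True, e: True, m: False}


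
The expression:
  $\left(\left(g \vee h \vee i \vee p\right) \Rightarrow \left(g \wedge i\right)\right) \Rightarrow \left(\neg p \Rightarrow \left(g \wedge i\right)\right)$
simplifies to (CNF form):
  $g \vee h \vee i \vee p$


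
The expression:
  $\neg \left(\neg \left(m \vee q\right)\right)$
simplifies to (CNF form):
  $m \vee q$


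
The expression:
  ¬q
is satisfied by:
  {q: False}


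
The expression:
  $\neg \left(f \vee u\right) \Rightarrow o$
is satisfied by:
  {o: True, u: True, f: True}
  {o: True, u: True, f: False}
  {o: True, f: True, u: False}
  {o: True, f: False, u: False}
  {u: True, f: True, o: False}
  {u: True, f: False, o: False}
  {f: True, u: False, o: False}


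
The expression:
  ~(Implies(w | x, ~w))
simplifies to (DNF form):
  w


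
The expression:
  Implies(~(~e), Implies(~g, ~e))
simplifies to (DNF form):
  g | ~e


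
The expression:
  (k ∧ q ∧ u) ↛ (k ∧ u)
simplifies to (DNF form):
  False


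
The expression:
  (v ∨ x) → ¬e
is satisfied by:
  {x: False, e: False, v: False}
  {v: True, x: False, e: False}
  {x: True, v: False, e: False}
  {v: True, x: True, e: False}
  {e: True, v: False, x: False}


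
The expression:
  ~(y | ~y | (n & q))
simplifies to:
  False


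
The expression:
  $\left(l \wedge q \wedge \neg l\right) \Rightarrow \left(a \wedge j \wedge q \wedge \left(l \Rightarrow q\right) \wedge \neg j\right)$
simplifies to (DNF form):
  $\text{True}$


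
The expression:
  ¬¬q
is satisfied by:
  {q: True}


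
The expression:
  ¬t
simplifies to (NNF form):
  ¬t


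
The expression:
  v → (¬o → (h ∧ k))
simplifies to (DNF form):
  o ∨ (h ∧ k) ∨ ¬v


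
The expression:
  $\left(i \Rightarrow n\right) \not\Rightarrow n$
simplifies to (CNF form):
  $\neg i \wedge \neg n$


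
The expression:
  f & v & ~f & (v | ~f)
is never true.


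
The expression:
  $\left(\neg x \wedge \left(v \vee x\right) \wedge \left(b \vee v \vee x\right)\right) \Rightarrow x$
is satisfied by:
  {x: True, v: False}
  {v: False, x: False}
  {v: True, x: True}


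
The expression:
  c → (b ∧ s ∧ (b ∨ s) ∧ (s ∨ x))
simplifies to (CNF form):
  (b ∨ ¬c) ∧ (s ∨ ¬c)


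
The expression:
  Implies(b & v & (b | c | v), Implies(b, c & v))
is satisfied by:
  {c: True, v: False, b: False}
  {v: False, b: False, c: False}
  {b: True, c: True, v: False}
  {b: True, v: False, c: False}
  {c: True, v: True, b: False}
  {v: True, c: False, b: False}
  {b: True, v: True, c: True}
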